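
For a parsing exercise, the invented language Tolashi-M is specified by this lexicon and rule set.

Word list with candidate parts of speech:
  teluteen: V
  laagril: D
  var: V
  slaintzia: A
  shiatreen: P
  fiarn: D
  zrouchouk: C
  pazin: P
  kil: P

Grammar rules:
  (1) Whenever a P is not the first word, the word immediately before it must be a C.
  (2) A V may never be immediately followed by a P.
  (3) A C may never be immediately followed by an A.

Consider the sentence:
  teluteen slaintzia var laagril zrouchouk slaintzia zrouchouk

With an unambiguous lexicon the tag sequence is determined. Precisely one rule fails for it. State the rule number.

Fixed tagging: V A V D C A C.
Applying the rules: R1 pass, R2 pass, R3 fail.
Only rule 3 fails.

3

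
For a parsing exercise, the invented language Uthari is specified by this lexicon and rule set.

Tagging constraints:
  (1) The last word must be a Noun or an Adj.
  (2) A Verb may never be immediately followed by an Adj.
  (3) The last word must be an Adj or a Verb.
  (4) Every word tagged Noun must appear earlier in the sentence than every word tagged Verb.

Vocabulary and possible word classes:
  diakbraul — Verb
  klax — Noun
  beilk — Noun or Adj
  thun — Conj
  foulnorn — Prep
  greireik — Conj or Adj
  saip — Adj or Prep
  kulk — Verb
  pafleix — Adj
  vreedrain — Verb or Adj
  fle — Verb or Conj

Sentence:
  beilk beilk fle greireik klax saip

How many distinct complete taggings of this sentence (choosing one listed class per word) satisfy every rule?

Candidates per position — 1:beilk {Noun,Adj}; 2:beilk {Noun,Adj}; 3:fle {Verb,Conj}; 4:greireik {Conj,Adj}; 5:klax {Noun}; 6:saip {Adj,Prep}.
There are 32 candidate sequences in total.
Checking each against the rules leaves 8 sequences.
Count = 8.

8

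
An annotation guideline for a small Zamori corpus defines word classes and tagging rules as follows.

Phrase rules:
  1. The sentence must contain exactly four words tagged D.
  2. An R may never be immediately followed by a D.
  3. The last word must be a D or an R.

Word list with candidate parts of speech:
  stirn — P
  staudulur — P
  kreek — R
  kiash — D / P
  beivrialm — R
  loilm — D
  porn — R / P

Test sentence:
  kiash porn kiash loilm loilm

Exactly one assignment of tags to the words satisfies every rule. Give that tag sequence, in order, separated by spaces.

D P D D D

Candidates per position — 1:kiash {D,P}; 2:porn {R,P}; 3:kiash {D,P}; 4:loilm {D}; 5:loilm {D}.
At position 1, choosing P makes rule 1 impossible to satisfy; hence D.
At position 3, choosing P makes rule 1 impossible to satisfy; hence D.
At position 2, choosing R makes rule 2 impossible to satisfy; hence P.
That leaves exactly one tagging: D P D D D.
Checking: rule 1 satisfied; rule 2 satisfied; rule 3 satisfied.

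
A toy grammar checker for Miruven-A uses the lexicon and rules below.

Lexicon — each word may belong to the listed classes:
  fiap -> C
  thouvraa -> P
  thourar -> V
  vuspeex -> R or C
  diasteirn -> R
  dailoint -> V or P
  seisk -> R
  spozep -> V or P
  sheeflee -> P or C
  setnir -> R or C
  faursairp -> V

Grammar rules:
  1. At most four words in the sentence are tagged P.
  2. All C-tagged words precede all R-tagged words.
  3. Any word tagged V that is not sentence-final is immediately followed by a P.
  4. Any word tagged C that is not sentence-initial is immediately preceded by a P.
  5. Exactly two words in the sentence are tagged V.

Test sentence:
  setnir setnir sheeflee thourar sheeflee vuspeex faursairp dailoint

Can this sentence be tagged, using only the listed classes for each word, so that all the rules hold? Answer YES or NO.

Candidates per position — 1:setnir {R,C}; 2:setnir {R,C}; 3:sheeflee {P,C}; 4:thourar {V}; 5:sheeflee {P,C}; 6:vuspeex {R,C}; 7:faursairp {V}; 8:dailoint {V,P}.
One satisfying assignment: C R P V P R V P.
Checking: rule 1 ✓; rule 2 ✓; rule 3 ✓; rule 4 ✓; rule 5 ✓.

YES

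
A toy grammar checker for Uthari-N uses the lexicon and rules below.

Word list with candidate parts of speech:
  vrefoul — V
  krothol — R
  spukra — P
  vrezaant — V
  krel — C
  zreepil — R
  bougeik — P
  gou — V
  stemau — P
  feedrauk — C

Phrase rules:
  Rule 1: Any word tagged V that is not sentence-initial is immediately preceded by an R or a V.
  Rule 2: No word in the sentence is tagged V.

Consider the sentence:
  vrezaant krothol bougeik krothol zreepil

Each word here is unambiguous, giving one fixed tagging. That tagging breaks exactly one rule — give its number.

2

Fixed tagging: V R P R R.
Checking each rule: R1 ✓, R2 ✗.
Only rule 2 fails.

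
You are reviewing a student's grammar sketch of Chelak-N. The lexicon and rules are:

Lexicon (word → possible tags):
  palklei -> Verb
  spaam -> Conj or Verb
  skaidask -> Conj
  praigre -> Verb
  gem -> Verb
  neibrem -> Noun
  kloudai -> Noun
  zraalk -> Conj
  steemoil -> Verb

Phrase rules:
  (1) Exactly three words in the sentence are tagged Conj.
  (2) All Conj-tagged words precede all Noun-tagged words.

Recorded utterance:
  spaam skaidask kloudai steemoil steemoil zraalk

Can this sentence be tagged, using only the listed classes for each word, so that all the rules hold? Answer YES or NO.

Candidates per position — 1:spaam {Conj,Verb}; 2:skaidask {Conj}; 3:kloudai {Noun}; 4:steemoil {Verb}; 5:steemoil {Verb}; 6:zraalk {Conj}.
Rule 2 cannot be satisfied by any choice of tags from the lexicon.
So there is no consistent tagging.

NO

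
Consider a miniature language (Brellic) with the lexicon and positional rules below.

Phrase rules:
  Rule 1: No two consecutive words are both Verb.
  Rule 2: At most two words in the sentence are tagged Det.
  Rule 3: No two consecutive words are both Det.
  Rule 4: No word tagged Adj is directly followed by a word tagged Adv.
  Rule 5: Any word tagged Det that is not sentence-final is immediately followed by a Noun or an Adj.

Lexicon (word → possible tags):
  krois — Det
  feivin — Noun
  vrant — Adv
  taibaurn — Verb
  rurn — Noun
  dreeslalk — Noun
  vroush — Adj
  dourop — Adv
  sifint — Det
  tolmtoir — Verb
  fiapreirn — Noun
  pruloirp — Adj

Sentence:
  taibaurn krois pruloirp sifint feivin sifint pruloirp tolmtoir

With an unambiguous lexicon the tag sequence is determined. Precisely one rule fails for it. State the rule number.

Fixed tagging: Verb Det Adj Det Noun Det Adj Verb.
Applying the rules: R1 ok, R2 fails, R3 ok, R4 ok, R5 ok.
Only rule 2 fails.

2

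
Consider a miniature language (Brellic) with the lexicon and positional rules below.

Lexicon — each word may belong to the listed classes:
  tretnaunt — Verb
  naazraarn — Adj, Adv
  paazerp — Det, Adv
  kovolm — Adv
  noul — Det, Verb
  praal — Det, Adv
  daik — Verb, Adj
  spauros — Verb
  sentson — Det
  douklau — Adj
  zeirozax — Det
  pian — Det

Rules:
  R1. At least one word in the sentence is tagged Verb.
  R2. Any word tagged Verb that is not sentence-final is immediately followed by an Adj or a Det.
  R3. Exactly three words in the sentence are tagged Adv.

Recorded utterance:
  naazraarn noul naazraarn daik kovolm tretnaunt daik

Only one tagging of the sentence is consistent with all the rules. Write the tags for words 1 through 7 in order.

Adv Det Adv Adj Adv Verb Adj

Candidates per position — 1:naazraarn {Adj,Adv}; 2:noul {Det,Verb}; 3:naazraarn {Adj,Adv}; 4:daik {Verb,Adj}; 5:kovolm {Adv}; 6:tretnaunt {Verb}; 7:daik {Verb,Adj}.
Word 1 cannot be Adj — rule 3 would then fail for every completion. It is Adv.
Word 3 cannot be Adj — rule 3 would then fail for every completion. It is Adv.
Word 4 cannot be Verb — rule 2 would then fail for every completion. It is Adj.
Word 7 cannot be Verb — rule 2 would then fail for every completion. It is Adj.
Word 2 cannot be Verb — rule 2 would then fail for every completion. It is Det.
The only consistent sequence is: Adv Det Adv Adj Adv Verb Adj.
Rule-by-rule: rule 1 satisfied; rule 2 satisfied; rule 3 satisfied.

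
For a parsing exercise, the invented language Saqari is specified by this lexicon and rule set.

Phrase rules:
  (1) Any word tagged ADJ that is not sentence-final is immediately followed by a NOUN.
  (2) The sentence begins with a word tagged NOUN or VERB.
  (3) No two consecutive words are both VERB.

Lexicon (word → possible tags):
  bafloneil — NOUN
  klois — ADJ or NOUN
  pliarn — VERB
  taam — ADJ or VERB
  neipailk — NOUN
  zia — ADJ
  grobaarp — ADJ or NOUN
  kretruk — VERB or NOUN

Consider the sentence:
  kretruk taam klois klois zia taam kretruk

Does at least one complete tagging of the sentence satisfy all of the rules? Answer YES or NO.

NO

Candidates per position — 1:kretruk {VERB,NOUN}; 2:taam {ADJ,VERB}; 3:klois {ADJ,NOUN}; 4:klois {ADJ,NOUN}; 5:zia {ADJ}; 6:taam {ADJ,VERB}; 7:kretruk {VERB,NOUN}.
Rule 1 cannot be satisfied by any choice of tags from the lexicon.
So there is no consistent tagging.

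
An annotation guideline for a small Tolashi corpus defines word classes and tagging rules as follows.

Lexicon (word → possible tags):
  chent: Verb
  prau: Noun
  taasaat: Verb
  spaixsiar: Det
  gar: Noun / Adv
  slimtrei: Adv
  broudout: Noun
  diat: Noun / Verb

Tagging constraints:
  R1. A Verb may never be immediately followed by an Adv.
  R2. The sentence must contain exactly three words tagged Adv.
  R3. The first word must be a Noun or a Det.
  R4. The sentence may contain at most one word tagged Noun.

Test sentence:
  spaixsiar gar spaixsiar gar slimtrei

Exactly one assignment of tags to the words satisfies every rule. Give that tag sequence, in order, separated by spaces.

Candidates per position — 1:spaixsiar {Det}; 2:gar {Noun,Adv}; 3:spaixsiar {Det}; 4:gar {Noun,Adv}; 5:slimtrei {Adv}.
If word 2 were Noun, no tagging could satisfy rule 2; so word 2 is Adv.
If word 4 were Noun, no tagging could satisfy rule 2; so word 4 is Adv.
The unique satisfying tagging is: Det Adv Det Adv Adv.
Rule-by-rule: rule 1 holds; rule 2 holds; rule 3 holds; rule 4 holds.

Det Adv Det Adv Adv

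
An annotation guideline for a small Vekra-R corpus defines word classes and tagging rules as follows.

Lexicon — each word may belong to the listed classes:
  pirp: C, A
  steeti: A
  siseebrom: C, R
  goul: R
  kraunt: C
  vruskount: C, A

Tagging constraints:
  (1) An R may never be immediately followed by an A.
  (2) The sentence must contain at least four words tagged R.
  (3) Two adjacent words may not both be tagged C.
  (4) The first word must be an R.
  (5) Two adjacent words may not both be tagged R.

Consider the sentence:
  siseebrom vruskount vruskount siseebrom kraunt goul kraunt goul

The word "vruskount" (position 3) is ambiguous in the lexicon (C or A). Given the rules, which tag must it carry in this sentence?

Candidates per position — 1:siseebrom {C,R}; 2:vruskount {C,A}; 3:vruskount {C,A}; 4:siseebrom {C,R}; 5:kraunt {C}; 6:goul {R}; 7:kraunt {C}; 8:goul {R}.
Position 1: C is ruled out by rule 2; that leaves R.
Position 2: A is ruled out by rule 1; that leaves C.
Position 3: C is ruled out by rule 3; that leaves A.
Position 4: C is ruled out by rule 2; that leaves R.
The unique satisfying tagging is: R C A R C R C R.
Checking: rule 1 ✓; rule 2 ✓; rule 3 ✓; rule 4 ✓; rule 5 ✓.

A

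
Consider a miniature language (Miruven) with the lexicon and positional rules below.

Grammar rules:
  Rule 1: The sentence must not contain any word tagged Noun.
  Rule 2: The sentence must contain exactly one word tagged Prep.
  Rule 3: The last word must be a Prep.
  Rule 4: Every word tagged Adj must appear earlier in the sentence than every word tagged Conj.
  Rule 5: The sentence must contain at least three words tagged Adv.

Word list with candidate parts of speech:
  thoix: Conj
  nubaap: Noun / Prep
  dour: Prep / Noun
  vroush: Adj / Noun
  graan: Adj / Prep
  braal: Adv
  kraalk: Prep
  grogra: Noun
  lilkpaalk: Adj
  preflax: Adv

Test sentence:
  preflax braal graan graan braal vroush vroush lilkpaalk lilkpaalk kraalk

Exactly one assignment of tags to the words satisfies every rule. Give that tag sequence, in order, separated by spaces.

Adv Adv Adj Adj Adv Adj Adj Adj Adj Prep

Candidates per position — 1:preflax {Adv}; 2:braal {Adv}; 3:graan {Adj,Prep}; 4:graan {Adj,Prep}; 5:braal {Adv}; 6:vroush {Adj,Noun}; 7:vroush {Adj,Noun}; 8:lilkpaalk {Adj}; 9:lilkpaalk {Adj}; 10:kraalk {Prep}.
Position 3: tagging it Prep would leave rule 2 unsatisfiable, so it must be Adj.
Position 4: tagging it Prep would leave rule 2 unsatisfiable, so it must be Adj.
Position 6: tagging it Noun would leave rule 1 unsatisfiable, so it must be Adj.
Position 7: tagging it Noun would leave rule 1 unsatisfiable, so it must be Adj.
The only consistent sequence is: Adv Adv Adj Adj Adv Adj Adj Adj Adj Prep.
Verifying each rule — rule 1 ok; rule 2 ok; rule 3 ok; rule 4 ok; rule 5 ok.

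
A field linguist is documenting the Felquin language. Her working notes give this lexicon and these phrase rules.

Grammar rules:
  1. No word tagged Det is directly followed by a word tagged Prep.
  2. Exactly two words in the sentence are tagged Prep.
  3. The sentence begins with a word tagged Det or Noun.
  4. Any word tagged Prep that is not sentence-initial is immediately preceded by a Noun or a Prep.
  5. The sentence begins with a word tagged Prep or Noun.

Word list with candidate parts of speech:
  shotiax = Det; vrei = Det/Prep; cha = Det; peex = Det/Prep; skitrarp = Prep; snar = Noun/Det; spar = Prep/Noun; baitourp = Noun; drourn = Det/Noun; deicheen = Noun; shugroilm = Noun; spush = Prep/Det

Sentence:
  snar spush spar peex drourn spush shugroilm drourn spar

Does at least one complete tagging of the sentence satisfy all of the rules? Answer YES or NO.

YES

Candidates per position — 1:snar {Noun,Det}; 2:spush {Prep,Det}; 3:spar {Prep,Noun}; 4:peex {Det,Prep}; 5:drourn {Det,Noun}; 6:spush {Prep,Det}; 7:shugroilm {Noun}; 8:drourn {Det,Noun}; 9:spar {Prep,Noun}.
One satisfying assignment: Noun Prep Noun Prep Det Det Noun Det Noun.
Verifying each rule — rule 1 ✓; rule 2 ✓; rule 3 ✓; rule 4 ✓; rule 5 ✓.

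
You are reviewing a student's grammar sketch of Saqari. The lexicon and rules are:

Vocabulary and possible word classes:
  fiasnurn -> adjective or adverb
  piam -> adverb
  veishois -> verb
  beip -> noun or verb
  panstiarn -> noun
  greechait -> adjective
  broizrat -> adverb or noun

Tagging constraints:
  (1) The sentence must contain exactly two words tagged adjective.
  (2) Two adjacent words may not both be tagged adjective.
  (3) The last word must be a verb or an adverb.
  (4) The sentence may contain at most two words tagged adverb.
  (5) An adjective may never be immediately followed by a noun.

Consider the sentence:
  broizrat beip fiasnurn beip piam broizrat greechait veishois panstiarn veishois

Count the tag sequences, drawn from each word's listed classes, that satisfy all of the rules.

Candidates per position — 1:broizrat {adverb,noun}; 2:beip {noun,verb}; 3:fiasnurn {adjective,adverb}; 4:beip {noun,verb}; 5:piam {adverb}; 6:broizrat {adverb,noun}; 7:greechait {adjective}; 8:veishois {verb}; 9:panstiarn {noun}; 10:veishois {verb}.
There are 32 candidate sequences in total.
Checking each against the rules leaves 6 sequences.
Count = 6.

6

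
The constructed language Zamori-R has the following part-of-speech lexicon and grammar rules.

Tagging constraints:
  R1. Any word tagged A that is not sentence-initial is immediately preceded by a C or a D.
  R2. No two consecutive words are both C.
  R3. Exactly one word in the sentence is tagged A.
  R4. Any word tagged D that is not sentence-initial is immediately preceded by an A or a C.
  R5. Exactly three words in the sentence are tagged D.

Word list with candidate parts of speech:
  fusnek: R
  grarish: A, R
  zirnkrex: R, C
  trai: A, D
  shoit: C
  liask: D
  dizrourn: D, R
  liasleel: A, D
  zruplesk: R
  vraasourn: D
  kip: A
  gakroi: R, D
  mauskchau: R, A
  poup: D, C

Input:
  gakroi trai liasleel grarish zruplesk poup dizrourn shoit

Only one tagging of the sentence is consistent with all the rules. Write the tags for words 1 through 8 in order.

D A D R R C D C

Candidates per position — 1:gakroi {R,D}; 2:trai {A,D}; 3:liasleel {A,D}; 4:grarish {A,R}; 5:zruplesk {R}; 6:poup {D,C}; 7:dizrourn {D,R}; 8:shoit {C}.
Position 2: tagging it D would leave rule 4 unsatisfiable, so it must be A.
Position 3: tagging it A would leave rule 1 unsatisfiable, so it must be D.
Position 4: tagging it A would leave rule 3 unsatisfiable, so it must be R.
Position 6: tagging it D would leave rule 4 unsatisfiable, so it must be C.
Position 7: tagging it R would leave rule 5 unsatisfiable, so it must be D.
Position 1: tagging it R would leave rule 1 unsatisfiable, so it must be D.
The unique satisfying tagging is: D A D R R C D C.
Verifying each rule — rule 1 ✓; rule 2 ✓; rule 3 ✓; rule 4 ✓; rule 5 ✓.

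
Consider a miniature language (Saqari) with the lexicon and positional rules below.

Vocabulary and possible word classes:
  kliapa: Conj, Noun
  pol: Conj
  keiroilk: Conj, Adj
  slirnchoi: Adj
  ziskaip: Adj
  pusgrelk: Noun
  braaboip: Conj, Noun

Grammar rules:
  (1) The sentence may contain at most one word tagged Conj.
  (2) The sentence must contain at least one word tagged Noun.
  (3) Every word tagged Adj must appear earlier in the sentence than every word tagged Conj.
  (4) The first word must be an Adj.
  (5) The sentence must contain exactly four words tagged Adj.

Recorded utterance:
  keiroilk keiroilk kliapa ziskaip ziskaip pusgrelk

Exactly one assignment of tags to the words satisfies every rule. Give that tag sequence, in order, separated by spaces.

Candidates per position — 1:keiroilk {Conj,Adj}; 2:keiroilk {Conj,Adj}; 3:kliapa {Conj,Noun}; 4:ziskaip {Adj}; 5:ziskaip {Adj}; 6:pusgrelk {Noun}.
At position 1, choosing Conj makes rule 3 impossible to satisfy; hence Adj.
At position 2, choosing Conj makes rule 3 impossible to satisfy; hence Adj.
At position 3, choosing Conj makes rule 3 impossible to satisfy; hence Noun.
That leaves exactly one tagging: Adj Adj Noun Adj Adj Noun.
Check: rule 1 satisfied; rule 2 satisfied; rule 3 satisfied; rule 4 satisfied; rule 5 satisfied.

Adj Adj Noun Adj Adj Noun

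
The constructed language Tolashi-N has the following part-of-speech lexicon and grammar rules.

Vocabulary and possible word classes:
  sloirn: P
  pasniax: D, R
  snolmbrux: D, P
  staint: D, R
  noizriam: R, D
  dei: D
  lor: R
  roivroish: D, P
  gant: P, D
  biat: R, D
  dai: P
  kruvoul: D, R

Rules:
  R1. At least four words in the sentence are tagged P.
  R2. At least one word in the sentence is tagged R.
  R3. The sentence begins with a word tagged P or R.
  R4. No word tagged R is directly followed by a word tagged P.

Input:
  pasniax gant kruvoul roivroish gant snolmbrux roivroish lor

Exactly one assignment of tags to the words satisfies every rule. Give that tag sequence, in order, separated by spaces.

R D D P P P P R

Candidates per position — 1:pasniax {D,R}; 2:gant {P,D}; 3:kruvoul {D,R}; 4:roivroish {D,P}; 5:gant {P,D}; 6:snolmbrux {D,P}; 7:roivroish {D,P}; 8:lor {R}.
Word 1 cannot be D — rule 3 would then fail for every completion. It is R.
Word 2 cannot be P — rule 4 would then fail for every completion. It is D.
Word 4 cannot be D — rule 1 would then fail for every completion. It is P.
Word 5 cannot be D — rule 1 would then fail for every completion. It is P.
Word 6 cannot be D — rule 1 would then fail for every completion. It is P.
Word 7 cannot be D — rule 1 would then fail for every completion. It is P.
Word 3 cannot be R — rule 4 would then fail for every completion. It is D.
That leaves exactly one tagging: R D D P P P P R.
Rule-by-rule: rule 1 ok; rule 2 ok; rule 3 ok; rule 4 ok.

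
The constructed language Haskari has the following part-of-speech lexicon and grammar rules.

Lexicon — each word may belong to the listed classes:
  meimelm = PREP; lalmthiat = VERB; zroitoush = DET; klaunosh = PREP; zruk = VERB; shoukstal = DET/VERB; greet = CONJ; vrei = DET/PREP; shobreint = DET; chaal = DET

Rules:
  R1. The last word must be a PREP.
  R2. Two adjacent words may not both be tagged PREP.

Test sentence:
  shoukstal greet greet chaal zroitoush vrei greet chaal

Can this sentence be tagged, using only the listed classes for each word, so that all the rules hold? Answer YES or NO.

NO

Candidates per position — 1:shoukstal {DET,VERB}; 2:greet {CONJ}; 3:greet {CONJ}; 4:chaal {DET}; 5:zroitoush {DET}; 6:vrei {DET,PREP}; 7:greet {CONJ}; 8:chaal {DET}.
Rule 1 cannot be satisfied by any choice of tags from the lexicon.
So there is no consistent tagging.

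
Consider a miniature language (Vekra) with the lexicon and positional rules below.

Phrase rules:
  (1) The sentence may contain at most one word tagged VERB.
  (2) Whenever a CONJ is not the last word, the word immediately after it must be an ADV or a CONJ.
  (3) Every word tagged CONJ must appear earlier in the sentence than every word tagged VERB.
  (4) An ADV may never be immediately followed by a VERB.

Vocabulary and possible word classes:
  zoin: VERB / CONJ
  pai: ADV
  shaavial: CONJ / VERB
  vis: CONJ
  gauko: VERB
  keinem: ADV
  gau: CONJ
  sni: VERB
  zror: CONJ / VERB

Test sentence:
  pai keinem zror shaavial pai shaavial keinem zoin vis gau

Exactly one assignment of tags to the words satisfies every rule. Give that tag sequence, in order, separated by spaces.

ADV ADV CONJ CONJ ADV CONJ ADV CONJ CONJ CONJ

Candidates per position — 1:pai {ADV}; 2:keinem {ADV}; 3:zror {CONJ,VERB}; 4:shaavial {CONJ,VERB}; 5:pai {ADV}; 6:shaavial {CONJ,VERB}; 7:keinem {ADV}; 8:zoin {VERB,CONJ}; 9:vis {CONJ}; 10:gau {CONJ}.
If word 3 were VERB, no tagging could satisfy rule 3; so word 3 is CONJ.
If word 4 were VERB, no tagging could satisfy rule 2; so word 4 is CONJ.
If word 6 were VERB, no tagging could satisfy rule 3; so word 6 is CONJ.
If word 8 were VERB, no tagging could satisfy rule 3; so word 8 is CONJ.
The unique satisfying tagging is: ADV ADV CONJ CONJ ADV CONJ ADV CONJ CONJ CONJ.
Verifying each rule — rule 1 ✓; rule 2 ✓; rule 3 ✓; rule 4 ✓.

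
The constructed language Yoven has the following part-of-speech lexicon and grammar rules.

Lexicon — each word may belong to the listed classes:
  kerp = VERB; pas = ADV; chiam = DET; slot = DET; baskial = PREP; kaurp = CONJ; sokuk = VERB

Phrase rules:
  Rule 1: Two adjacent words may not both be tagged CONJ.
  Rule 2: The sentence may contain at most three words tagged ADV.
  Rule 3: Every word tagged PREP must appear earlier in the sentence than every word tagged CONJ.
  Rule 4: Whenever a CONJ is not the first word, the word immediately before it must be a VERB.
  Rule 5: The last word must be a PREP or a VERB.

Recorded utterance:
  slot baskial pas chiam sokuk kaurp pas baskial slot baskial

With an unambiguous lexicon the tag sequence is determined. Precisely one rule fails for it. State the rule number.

Fixed tagging: DET PREP ADV DET VERB CONJ ADV PREP DET PREP.
Applying the rules: R1 holds, R2 holds, R3 violated, R4 holds, R5 holds.
Only rule 3 fails.

3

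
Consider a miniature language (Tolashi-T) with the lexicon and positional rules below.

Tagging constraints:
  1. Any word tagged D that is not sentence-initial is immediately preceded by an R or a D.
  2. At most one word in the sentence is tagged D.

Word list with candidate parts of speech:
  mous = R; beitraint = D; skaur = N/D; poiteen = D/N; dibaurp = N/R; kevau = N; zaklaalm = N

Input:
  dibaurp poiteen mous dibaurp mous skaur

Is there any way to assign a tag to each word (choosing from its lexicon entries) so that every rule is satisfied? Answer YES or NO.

YES

Candidates per position — 1:dibaurp {N,R}; 2:poiteen {D,N}; 3:mous {R}; 4:dibaurp {N,R}; 5:mous {R}; 6:skaur {N,D}.
One satisfying assignment: N N R N R D.
Verifying each rule — rule 1 holds; rule 2 holds.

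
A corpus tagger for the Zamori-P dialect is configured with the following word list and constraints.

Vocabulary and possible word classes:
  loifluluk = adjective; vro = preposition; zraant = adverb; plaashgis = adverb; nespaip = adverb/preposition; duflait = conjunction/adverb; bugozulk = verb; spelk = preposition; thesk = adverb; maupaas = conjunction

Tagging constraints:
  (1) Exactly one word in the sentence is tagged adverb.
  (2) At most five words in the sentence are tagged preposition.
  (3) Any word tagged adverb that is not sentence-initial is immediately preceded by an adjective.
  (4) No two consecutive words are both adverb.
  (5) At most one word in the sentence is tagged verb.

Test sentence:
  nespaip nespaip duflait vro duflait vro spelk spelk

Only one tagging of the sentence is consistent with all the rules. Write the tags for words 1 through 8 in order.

Candidates per position — 1:nespaip {adverb,preposition}; 2:nespaip {adverb,preposition}; 3:duflait {conjunction,adverb}; 4:vro {preposition}; 5:duflait {conjunction,adverb}; 6:vro {preposition}; 7:spelk {preposition}; 8:spelk {preposition}.
Position 2: adverb is ruled out by rule 3; that leaves preposition.
Position 3: adverb is ruled out by rule 3; that leaves conjunction.
Position 5: adverb is ruled out by rule 3; that leaves conjunction.
Position 1: preposition is ruled out by rule 1; that leaves adverb.
That leaves exactly one tagging: adverb preposition conjunction preposition conjunction preposition preposition preposition.
Verifying each rule — rule 1 satisfied; rule 2 satisfied; rule 3 satisfied; rule 4 satisfied; rule 5 satisfied.

adverb preposition conjunction preposition conjunction preposition preposition preposition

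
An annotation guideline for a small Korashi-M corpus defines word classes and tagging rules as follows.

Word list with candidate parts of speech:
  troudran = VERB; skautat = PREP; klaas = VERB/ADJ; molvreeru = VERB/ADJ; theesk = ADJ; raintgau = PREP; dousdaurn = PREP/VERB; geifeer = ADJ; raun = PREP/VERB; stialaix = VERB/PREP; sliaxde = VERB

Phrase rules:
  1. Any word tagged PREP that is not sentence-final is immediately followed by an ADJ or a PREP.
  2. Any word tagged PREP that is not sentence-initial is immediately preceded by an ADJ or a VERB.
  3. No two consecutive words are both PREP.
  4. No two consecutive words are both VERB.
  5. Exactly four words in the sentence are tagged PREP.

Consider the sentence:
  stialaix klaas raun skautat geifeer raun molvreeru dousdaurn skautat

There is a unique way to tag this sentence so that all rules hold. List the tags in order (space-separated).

Candidates per position — 1:stialaix {VERB,PREP}; 2:klaas {VERB,ADJ}; 3:raun {PREP,VERB}; 4:skautat {PREP}; 5:geifeer {ADJ}; 6:raun {PREP,VERB}; 7:molvreeru {VERB,ADJ}; 8:dousdaurn {PREP,VERB}; 9:skautat {PREP}.
If word 3 were PREP, no tagging could satisfy rule 2; so word 3 is VERB.
If word 8 were PREP, no tagging could satisfy rule 2; so word 8 is VERB.
If word 1 were VERB, no tagging could satisfy rule 5; so word 1 is PREP.
If word 2 were VERB, no tagging could satisfy rule 1; so word 2 is ADJ.
If word 6 were VERB, no tagging could satisfy rule 5; so word 6 is PREP.
If word 7 were VERB, no tagging could satisfy rule 1; so word 7 is ADJ.
So the tagging must be: PREP ADJ VERB PREP ADJ PREP ADJ VERB PREP.
Verifying each rule — rule 1 ok; rule 2 ok; rule 3 ok; rule 4 ok; rule 5 ok.

PREP ADJ VERB PREP ADJ PREP ADJ VERB PREP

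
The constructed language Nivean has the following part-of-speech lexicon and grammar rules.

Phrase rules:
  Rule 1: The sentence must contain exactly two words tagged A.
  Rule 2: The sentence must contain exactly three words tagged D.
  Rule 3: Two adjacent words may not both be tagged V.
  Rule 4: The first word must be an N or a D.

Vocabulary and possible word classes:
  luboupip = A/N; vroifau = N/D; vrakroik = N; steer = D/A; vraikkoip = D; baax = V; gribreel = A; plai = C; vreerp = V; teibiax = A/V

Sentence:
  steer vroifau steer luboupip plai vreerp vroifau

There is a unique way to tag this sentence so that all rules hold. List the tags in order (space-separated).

Candidates per position — 1:steer {D,A}; 2:vroifau {N,D}; 3:steer {D,A}; 4:luboupip {A,N}; 5:plai {C}; 6:vreerp {V}; 7:vroifau {N,D}.
Position 1: tagging it A would leave rule 4 unsatisfiable, so it must be D.
Position 3: tagging it D would leave rule 1 unsatisfiable, so it must be A.
Position 4: tagging it N would leave rule 1 unsatisfiable, so it must be A.
Position 7: tagging it N would leave rule 2 unsatisfiable, so it must be D.
Position 2: tagging it N would leave rule 2 unsatisfiable, so it must be D.
The unique satisfying tagging is: D D A A C V D.
Rule-by-rule: rule 1 satisfied; rule 2 satisfied; rule 3 satisfied; rule 4 satisfied.

D D A A C V D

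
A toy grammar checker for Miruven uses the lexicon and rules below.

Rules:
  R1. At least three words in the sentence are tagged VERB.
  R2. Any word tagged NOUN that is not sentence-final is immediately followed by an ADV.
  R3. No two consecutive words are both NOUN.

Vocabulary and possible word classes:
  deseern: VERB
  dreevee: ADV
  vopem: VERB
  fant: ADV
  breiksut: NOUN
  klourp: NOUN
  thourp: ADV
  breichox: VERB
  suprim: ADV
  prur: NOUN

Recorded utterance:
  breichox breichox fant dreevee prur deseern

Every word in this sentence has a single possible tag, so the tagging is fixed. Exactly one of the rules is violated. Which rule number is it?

Fixed tagging: VERB VERB ADV ADV NOUN VERB.
Applying the rules: R1 ✓, R2 ✗, R3 ✓.
Only rule 2 fails.

2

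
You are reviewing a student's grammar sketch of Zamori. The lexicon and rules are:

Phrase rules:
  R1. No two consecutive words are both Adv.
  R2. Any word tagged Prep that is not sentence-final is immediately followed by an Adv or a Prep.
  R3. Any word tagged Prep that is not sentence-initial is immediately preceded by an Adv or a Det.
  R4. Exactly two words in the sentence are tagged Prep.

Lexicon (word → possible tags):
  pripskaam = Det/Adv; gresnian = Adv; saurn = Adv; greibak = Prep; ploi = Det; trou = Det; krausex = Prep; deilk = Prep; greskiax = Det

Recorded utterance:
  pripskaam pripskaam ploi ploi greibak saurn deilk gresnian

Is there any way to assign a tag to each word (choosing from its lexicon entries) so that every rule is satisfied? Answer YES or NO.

YES

Candidates per position — 1:pripskaam {Det,Adv}; 2:pripskaam {Det,Adv}; 3:ploi {Det}; 4:ploi {Det}; 5:greibak {Prep}; 6:saurn {Adv}; 7:deilk {Prep}; 8:gresnian {Adv}.
One satisfying assignment: Det Det Det Det Prep Adv Prep Adv.
Check: rule 1 satisfied; rule 2 satisfied; rule 3 satisfied; rule 4 satisfied.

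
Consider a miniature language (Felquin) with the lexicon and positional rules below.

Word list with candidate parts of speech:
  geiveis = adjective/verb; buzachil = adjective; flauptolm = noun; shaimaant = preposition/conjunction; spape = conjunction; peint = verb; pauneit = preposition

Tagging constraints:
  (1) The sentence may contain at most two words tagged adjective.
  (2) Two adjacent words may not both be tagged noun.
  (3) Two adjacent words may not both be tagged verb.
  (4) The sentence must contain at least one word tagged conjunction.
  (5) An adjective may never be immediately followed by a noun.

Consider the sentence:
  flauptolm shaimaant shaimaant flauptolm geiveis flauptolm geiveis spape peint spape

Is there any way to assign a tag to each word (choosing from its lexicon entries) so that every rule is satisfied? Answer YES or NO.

Candidates per position — 1:flauptolm {noun}; 2:shaimaant {preposition,conjunction}; 3:shaimaant {preposition,conjunction}; 4:flauptolm {noun}; 5:geiveis {adjective,verb}; 6:flauptolm {noun}; 7:geiveis {adjective,verb}; 8:spape {conjunction}; 9:peint {verb}; 10:spape {conjunction}.
One satisfying assignment: noun preposition conjunction noun verb noun adjective conjunction verb conjunction.
Checking: rule 1 satisfied; rule 2 satisfied; rule 3 satisfied; rule 4 satisfied; rule 5 satisfied.

YES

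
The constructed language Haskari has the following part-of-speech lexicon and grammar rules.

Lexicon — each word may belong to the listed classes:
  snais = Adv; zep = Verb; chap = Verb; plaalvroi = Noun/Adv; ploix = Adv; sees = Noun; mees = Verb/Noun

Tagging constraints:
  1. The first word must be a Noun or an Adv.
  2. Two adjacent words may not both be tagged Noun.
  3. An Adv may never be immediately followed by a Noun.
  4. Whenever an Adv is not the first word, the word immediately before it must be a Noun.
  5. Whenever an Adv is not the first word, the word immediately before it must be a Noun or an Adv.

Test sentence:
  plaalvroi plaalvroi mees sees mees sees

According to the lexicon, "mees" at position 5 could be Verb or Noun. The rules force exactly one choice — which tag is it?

Candidates per position — 1:plaalvroi {Noun,Adv}; 2:plaalvroi {Noun,Adv}; 3:mees {Verb,Noun}; 4:sees {Noun}; 5:mees {Verb,Noun}; 6:sees {Noun}.
At position 3, choosing Noun makes rule 2 impossible to satisfy; hence Verb.
At position 5, choosing Noun makes rule 2 impossible to satisfy; hence Verb.
The remaining ambiguous positions (1, 2) are resolved jointly — only one combination satisfies every rule.
So the tagging must be: Noun Adv Verb Noun Verb Noun.
Checking: rule 1 satisfied; rule 2 satisfied; rule 3 satisfied; rule 4 satisfied; rule 5 satisfied.

Verb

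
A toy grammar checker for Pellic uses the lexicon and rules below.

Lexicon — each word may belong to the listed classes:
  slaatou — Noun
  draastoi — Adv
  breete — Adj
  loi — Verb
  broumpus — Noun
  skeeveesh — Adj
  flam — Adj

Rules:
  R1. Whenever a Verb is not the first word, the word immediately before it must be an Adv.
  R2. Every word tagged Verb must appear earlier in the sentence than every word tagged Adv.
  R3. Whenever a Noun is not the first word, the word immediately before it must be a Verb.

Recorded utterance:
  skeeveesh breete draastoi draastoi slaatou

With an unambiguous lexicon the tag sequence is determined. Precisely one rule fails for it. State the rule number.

Fixed tagging: Adj Adj Adv Adv Noun.
Applying the rules: R1 pass, R2 pass, R3 fail.
Only rule 3 fails.

3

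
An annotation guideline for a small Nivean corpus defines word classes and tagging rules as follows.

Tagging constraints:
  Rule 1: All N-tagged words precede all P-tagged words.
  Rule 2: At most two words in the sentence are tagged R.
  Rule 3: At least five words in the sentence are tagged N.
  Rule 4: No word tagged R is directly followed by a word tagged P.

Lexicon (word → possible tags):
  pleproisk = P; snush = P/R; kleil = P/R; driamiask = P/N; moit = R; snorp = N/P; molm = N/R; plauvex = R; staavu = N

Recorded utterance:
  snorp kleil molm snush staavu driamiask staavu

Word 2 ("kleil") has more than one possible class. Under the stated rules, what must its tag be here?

R

Candidates per position — 1:snorp {N,P}; 2:kleil {P,R}; 3:molm {N,R}; 4:snush {P,R}; 5:staavu {N}; 6:driamiask {P,N}; 7:staavu {N}.
If word 1 were P, no tagging could satisfy rule 1; so word 1 is N.
If word 2 were P, no tagging could satisfy rule 1; so word 2 is R.
If word 3 were R, no tagging could satisfy rule 3; so word 3 is N.
If word 4 were P, no tagging could satisfy rule 1; so word 4 is R.
If word 6 were P, no tagging could satisfy rule 1; so word 6 is N.
The unique satisfying tagging is: N R N R N N N.
Checking: rule 1 holds; rule 2 holds; rule 3 holds; rule 4 holds.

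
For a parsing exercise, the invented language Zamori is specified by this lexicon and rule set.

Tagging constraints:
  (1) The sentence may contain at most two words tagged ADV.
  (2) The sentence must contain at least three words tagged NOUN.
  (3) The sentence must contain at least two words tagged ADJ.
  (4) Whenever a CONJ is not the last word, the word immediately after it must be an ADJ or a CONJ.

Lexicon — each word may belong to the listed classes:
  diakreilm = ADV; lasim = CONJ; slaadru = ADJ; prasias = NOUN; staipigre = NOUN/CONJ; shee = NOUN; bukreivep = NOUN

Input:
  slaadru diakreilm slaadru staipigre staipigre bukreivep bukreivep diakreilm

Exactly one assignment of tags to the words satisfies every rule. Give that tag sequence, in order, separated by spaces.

ADJ ADV ADJ NOUN NOUN NOUN NOUN ADV

Candidates per position — 1:slaadru {ADJ}; 2:diakreilm {ADV}; 3:slaadru {ADJ}; 4:staipigre {NOUN,CONJ}; 5:staipigre {NOUN,CONJ}; 6:bukreivep {NOUN}; 7:bukreivep {NOUN}; 8:diakreilm {ADV}.
At position 4, choosing CONJ makes rule 4 impossible to satisfy; hence NOUN.
At position 5, choosing CONJ makes rule 4 impossible to satisfy; hence NOUN.
The only consistent sequence is: ADJ ADV ADJ NOUN NOUN NOUN NOUN ADV.
Rule-by-rule: rule 1 ok; rule 2 ok; rule 3 ok; rule 4 ok.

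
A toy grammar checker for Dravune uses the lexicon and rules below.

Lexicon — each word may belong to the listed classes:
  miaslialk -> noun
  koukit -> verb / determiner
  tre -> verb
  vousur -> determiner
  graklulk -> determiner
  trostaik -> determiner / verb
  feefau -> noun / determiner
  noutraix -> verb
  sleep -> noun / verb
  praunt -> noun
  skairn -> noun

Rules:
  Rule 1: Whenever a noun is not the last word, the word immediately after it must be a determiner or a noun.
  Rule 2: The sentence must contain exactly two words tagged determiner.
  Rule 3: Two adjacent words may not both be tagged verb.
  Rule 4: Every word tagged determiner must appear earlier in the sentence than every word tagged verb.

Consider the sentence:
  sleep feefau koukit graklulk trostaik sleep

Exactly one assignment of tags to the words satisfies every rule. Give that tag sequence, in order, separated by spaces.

noun noun determiner determiner verb noun

Candidates per position — 1:sleep {noun,verb}; 2:feefau {noun,determiner}; 3:koukit {verb,determiner}; 4:graklulk {determiner}; 5:trostaik {determiner,verb}; 6:sleep {noun,verb}.
Word 1 cannot be verb — rule 4 would then fail for every completion. It is noun.
Word 3 cannot be verb — rule 4 would then fail for every completion. It is determiner.
Word 5 cannot be determiner — rule 2 would then fail for every completion. It is verb.
Word 6 cannot be verb — rule 3 would then fail for every completion. It is noun.
Word 2 cannot be determiner — rule 2 would then fail for every completion. It is noun.
The unique satisfying tagging is: noun noun determiner determiner verb noun.
Rule-by-rule: rule 1 ok; rule 2 ok; rule 3 ok; rule 4 ok.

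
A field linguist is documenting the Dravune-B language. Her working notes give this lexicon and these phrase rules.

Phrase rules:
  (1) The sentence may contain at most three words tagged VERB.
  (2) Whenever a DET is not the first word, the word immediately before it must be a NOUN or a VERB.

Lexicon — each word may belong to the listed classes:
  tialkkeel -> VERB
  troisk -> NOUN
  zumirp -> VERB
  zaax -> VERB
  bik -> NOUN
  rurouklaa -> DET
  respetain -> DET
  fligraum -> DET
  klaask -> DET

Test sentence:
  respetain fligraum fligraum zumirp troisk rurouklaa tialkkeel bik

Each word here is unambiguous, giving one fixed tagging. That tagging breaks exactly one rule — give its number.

2

Fixed tagging: DET DET DET VERB NOUN DET VERB NOUN.
Rule check: R1 ✓, R2 ✗.
Only rule 2 fails.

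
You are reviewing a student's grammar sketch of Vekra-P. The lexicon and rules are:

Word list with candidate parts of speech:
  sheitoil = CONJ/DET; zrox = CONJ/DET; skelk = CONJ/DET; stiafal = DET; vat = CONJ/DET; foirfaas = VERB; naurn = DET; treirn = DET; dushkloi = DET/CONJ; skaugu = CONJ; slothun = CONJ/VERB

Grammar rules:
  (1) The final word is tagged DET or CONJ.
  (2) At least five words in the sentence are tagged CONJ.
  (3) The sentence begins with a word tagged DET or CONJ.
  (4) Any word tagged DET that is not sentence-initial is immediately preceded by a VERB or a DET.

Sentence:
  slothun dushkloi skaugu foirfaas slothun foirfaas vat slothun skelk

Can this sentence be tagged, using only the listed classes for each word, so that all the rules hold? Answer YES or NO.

Candidates per position — 1:slothun {CONJ,VERB}; 2:dushkloi {DET,CONJ}; 3:skaugu {CONJ}; 4:foirfaas {VERB}; 5:slothun {CONJ,VERB}; 6:foirfaas {VERB}; 7:vat {CONJ,DET}; 8:slothun {CONJ,VERB}; 9:skelk {CONJ,DET}.
One satisfying assignment: CONJ CONJ CONJ VERB CONJ VERB CONJ VERB DET.
Rule-by-rule: rule 1 ok; rule 2 ok; rule 3 ok; rule 4 ok.

YES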